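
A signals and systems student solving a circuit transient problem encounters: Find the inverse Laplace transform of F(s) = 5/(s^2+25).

Standard pair: w/(s^2+w^2) <-> sin(wt)*u(t)
Recognize w^2 = 25, so w = 5; numerator 5 = 1*5.
f(t) = sin(5t)*u(t)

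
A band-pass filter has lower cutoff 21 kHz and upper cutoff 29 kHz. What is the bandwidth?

Bandwidth = f_high - f_low
= 29 kHz - 21 kHz = 8 kHz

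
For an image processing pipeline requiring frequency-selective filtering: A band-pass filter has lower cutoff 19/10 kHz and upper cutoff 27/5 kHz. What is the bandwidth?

Bandwidth = f_high - f_low
= 27/5 kHz - 19/10 kHz = 7/2 kHz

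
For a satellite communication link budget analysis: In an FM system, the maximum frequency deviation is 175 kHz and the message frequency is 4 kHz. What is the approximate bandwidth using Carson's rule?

Carson's rule: BW = 2*(delta_f + f_m)
= 2*(175 + 4) kHz = 358 kHz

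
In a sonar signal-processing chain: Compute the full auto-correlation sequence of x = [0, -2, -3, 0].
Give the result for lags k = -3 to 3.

r_xx[k] = sum_m x[m]*x[m+k], indexed from 0, for k = -3 to 3:
  r_xx[-3] = x[3]*x[0] = 0
  r_xx[-2] = x[2]*x[0] + x[3]*x[1] = 0
  r_xx[-1] = x[1]*x[0] + x[2]*x[1] + x[3]*x[2] = 6
  r_xx[0] = x[0]*x[0] + x[1]*x[1] + x[2]*x[2] + x[3]*x[3] = 13
  r_xx[1] = x[0]*x[1] + x[1]*x[2] + x[2]*x[3] = 6
  r_xx[2] = x[0]*x[2] + x[1]*x[3] = 0
  r_xx[3] = x[0]*x[3] = 0
r_xx = [0, 0, 6, 13, 6, 0, 0]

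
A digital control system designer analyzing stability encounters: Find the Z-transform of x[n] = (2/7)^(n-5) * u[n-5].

Time-shifting property: if X(z) = Z{x[n]}, then Z{x[n-d]} = z^(-d) * X(z)
X(z) = z/(z - 2/7) for x[n] = (2/7)^n * u[n]
Z{x[n-5]} = z^(-5) * z/(z - 2/7) = z^(-4)/(z - 2/7)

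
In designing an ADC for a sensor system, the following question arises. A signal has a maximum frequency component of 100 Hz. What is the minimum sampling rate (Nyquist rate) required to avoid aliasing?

By the Nyquist-Shannon sampling theorem,
the minimum sampling rate (Nyquist rate) must be at least 2 * f_max.
Nyquist rate = 2 * 100 Hz = 200 Hz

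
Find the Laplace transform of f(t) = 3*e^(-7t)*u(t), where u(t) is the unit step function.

Standard Laplace transform pair:
e^(-at)*u(t) <-> 1/(s+a)
With a = 7: L{3*e^(-7t)*u(t)} = 3/(s+7), ROC: Re(s) > -7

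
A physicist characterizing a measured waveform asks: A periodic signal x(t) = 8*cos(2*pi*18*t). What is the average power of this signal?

Average power of A*cos(wt) is A^2/2.
P = 8^2 / 2 = 64/2 = 32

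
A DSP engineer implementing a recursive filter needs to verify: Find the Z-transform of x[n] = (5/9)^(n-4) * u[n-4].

Time-shifting property: if X(z) = Z{x[n]}, then Z{x[n-d]} = z^(-d) * X(z)
X(z) = z/(z - 5/9) for x[n] = (5/9)^n * u[n]
Z{x[n-4]} = z^(-4) * z/(z - 5/9) = z^(-3)/(z - 5/9)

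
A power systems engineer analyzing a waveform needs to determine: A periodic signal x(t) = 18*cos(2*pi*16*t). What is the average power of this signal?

Average power of A*cos(wt) is A^2/2.
P = 18^2 / 2 = 324/2 = 162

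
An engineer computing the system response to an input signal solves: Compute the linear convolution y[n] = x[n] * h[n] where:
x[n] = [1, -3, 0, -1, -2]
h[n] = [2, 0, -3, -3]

y[n] = sum_k x[k]*h[n-k]. Output length = len(x) + len(h) - 1 = 5 + 4 - 1 = 8.
y[0] = 1*2 = 2
y[1] = -3*2 + 1*0 = -6
y[2] = 0*2 + -3*0 + 1*-3 = -3
y[3] = -1*2 + 0*0 + -3*-3 + 1*-3 = 4
y[4] = -2*2 + -1*0 + 0*-3 + -3*-3 = 5
y[5] = -2*0 + -1*-3 + 0*-3 = 3
y[6] = -2*-3 + -1*-3 = 9
y[7] = -2*-3 = 6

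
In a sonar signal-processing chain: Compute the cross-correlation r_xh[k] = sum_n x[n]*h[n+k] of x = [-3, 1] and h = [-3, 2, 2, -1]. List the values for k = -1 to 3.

Both sequences indexed from 0 and zero outside their support.
Lags with overlap: k = -1 to 3.
  r_xh[-1] = x[1]*h[0] = -3
  r_xh[0] = x[0]*h[0] + x[1]*h[1] = 11
  r_xh[1] = x[0]*h[1] + x[1]*h[2] = -4
  r_xh[2] = x[0]*h[2] + x[1]*h[3] = -7
  r_xh[3] = x[0]*h[3] = 3
r_xh = [-3, 11, -4, -7, 3] (for k = -1, ..., 3)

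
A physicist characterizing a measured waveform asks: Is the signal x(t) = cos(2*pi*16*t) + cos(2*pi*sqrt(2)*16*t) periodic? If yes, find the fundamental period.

f1 = 16 Hz, f2 = 16*sqrt(2) Hz
Ratio f2/f1 = sqrt(2), which is irrational.
Since the frequency ratio is irrational, no common period exists.
The signal is not periodic.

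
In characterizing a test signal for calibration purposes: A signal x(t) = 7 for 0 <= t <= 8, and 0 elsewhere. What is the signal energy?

Energy = integral of |x(t)|^2 dt over the signal duration
= 7^2 * 8 = 49 * 8 = 392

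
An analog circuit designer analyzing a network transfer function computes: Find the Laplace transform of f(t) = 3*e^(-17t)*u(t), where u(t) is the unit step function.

Standard Laplace transform pair:
e^(-at)*u(t) <-> 1/(s+a)
With a = 17: L{3*e^(-17t)*u(t)} = 3/(s+17), ROC: Re(s) > -17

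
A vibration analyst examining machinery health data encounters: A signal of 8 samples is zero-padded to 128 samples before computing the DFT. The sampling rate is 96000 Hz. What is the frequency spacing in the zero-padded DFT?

Original DFT: N = 8, resolution = f_s/N = 96000/8 = 12000 Hz
Zero-padded DFT: N = 128, resolution = f_s/N = 96000/128 = 750 Hz
Zero-padding interpolates the spectrum (finer frequency grid)
but does NOT improve the true spectral resolution (ability to resolve close frequencies).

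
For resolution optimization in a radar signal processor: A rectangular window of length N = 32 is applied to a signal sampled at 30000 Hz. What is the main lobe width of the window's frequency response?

For a rectangular window of length N,
the main lobe width in frequency is 2*f_s/N.
= 2*30000/32 = 1875 Hz
This determines the minimum frequency separation for resolving two sinusoids.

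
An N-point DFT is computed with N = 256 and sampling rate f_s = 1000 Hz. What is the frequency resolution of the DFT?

DFT frequency resolution = f_s / N
= 1000 / 256 = 125/32 Hz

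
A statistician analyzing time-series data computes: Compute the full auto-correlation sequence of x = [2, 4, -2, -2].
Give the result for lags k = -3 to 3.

r_xx[k] = sum_m x[m]*x[m+k], indexed from 0, for k = -3 to 3:
  r_xx[-3] = x[3]*x[0] = -4
  r_xx[-2] = x[2]*x[0] + x[3]*x[1] = -12
  r_xx[-1] = x[1]*x[0] + x[2]*x[1] + x[3]*x[2] = 4
  r_xx[0] = x[0]*x[0] + x[1]*x[1] + x[2]*x[2] + x[3]*x[3] = 28
  r_xx[1] = x[0]*x[1] + x[1]*x[2] + x[2]*x[3] = 4
  r_xx[2] = x[0]*x[2] + x[1]*x[3] = -12
  r_xx[3] = x[0]*x[3] = -4
r_xx = [-4, -12, 4, 28, 4, -12, -4]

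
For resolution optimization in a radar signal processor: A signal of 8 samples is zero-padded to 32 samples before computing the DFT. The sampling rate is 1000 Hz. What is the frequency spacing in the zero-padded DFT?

Original DFT: N = 8, resolution = f_s/N = 1000/8 = 125 Hz
Zero-padded DFT: N = 32, resolution = f_s/N = 1000/32 = 125/4 Hz
Zero-padding interpolates the spectrum (finer frequency grid)
but does NOT improve the true spectral resolution (ability to resolve close frequencies).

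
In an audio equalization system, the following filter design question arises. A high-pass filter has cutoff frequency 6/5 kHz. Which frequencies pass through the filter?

A high-pass filter passes all frequencies above the cutoff frequency 6/5 kHz and attenuates lower frequencies.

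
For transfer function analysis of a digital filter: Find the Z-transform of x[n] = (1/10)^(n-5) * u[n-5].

Time-shifting property: if X(z) = Z{x[n]}, then Z{x[n-d]} = z^(-d) * X(z)
X(z) = z/(z - 1/10) for x[n] = (1/10)^n * u[n]
Z{x[n-5]} = z^(-5) * z/(z - 1/10) = z^(-4)/(z - 1/10)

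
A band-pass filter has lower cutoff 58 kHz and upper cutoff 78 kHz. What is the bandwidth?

Bandwidth = f_high - f_low
= 78 kHz - 58 kHz = 20 kHz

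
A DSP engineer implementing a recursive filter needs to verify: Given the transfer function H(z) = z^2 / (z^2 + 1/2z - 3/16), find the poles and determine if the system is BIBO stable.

Poles are roots of the denominator: z^2 + 1/2z - 3/16 = 0.
Quadratic formula: z = [-(1/2) +/- sqrt((1/2)^2 - 4*(-3/16))] / 2
Discriminant = 1/4 + 3/4 = 1; sqrt = 1.
z = (-1/2 +/- 1) / 2 => z = 1/4 or z = -3/4.
|p1| = 3/4, |p2| = 1/4.
For BIBO stability, all poles must lie inside the unit circle (|p| < 1).
System is STABLE since both |p| < 1.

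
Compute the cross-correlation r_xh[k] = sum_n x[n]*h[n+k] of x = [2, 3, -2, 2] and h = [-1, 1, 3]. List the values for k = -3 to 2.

Both sequences indexed from 0 and zero outside their support.
Lags with overlap: k = -3 to 2.
  r_xh[-3] = x[3]*h[0] = -2
  r_xh[-2] = x[2]*h[0] + x[3]*h[1] = 4
  r_xh[-1] = x[1]*h[0] + x[2]*h[1] + x[3]*h[2] = 1
  r_xh[0] = x[0]*h[0] + x[1]*h[1] + x[2]*h[2] = -5
  r_xh[1] = x[0]*h[1] + x[1]*h[2] = 11
  r_xh[2] = x[0]*h[2] = 6
r_xh = [-2, 4, 1, -5, 11, 6] (for k = -3, ..., 2)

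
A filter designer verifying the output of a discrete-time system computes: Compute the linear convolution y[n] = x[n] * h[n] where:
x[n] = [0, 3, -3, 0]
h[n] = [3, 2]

y[n] = sum_k x[k]*h[n-k]. Output length = len(x) + len(h) - 1 = 4 + 2 - 1 = 5.
y[0] = 0*3 = 0
y[1] = 3*3 + 0*2 = 9
y[2] = -3*3 + 3*2 = -3
y[3] = 0*3 + -3*2 = -6
y[4] = 0*2 = 0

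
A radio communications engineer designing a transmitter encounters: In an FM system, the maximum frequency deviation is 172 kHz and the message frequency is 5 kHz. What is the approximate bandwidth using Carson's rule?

Carson's rule: BW = 2*(delta_f + f_m)
= 2*(172 + 5) kHz = 354 kHz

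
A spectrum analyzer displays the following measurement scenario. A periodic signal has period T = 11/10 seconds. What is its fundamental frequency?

The fundamental frequency is the reciprocal of the period.
f = 1/T = 1/(11/10) = 10/11 Hz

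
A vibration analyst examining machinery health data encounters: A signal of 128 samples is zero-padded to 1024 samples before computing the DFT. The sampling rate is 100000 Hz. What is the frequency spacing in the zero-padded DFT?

Original DFT: N = 128, resolution = f_s/N = 100000/128 = 3125/4 Hz
Zero-padded DFT: N = 1024, resolution = f_s/N = 100000/1024 = 3125/32 Hz
Zero-padding interpolates the spectrum (finer frequency grid)
but does NOT improve the true spectral resolution (ability to resolve close frequencies).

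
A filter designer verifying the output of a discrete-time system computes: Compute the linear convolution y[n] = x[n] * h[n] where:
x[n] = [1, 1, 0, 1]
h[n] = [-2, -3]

y[n] = sum_k x[k]*h[n-k]. Output length = len(x) + len(h) - 1 = 4 + 2 - 1 = 5.
y[0] = 1*-2 = -2
y[1] = 1*-2 + 1*-3 = -5
y[2] = 0*-2 + 1*-3 = -3
y[3] = 1*-2 + 0*-3 = -2
y[4] = 1*-3 = -3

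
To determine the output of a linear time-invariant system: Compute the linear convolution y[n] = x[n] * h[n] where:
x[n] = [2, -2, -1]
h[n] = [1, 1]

y[n] = sum_k x[k]*h[n-k]. Output length = len(x) + len(h) - 1 = 3 + 2 - 1 = 4.
y[0] = 2*1 = 2
y[1] = -2*1 + 2*1 = 0
y[2] = -1*1 + -2*1 = -3
y[3] = -1*1 = -1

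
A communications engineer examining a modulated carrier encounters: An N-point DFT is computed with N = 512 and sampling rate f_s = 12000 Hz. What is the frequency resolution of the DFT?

DFT frequency resolution = f_s / N
= 12000 / 512 = 375/16 Hz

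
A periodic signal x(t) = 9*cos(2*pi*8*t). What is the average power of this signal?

Average power of A*cos(wt) is A^2/2.
P = 9^2 / 2 = 81/2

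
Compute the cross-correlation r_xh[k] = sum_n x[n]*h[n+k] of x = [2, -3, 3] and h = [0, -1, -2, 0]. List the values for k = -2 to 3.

Both sequences indexed from 0 and zero outside their support.
Lags with overlap: k = -2 to 3.
  r_xh[-2] = x[2]*h[0] = 0
  r_xh[-1] = x[1]*h[0] + x[2]*h[1] = -3
  r_xh[0] = x[0]*h[0] + x[1]*h[1] + x[2]*h[2] = -3
  r_xh[1] = x[0]*h[1] + x[1]*h[2] + x[2]*h[3] = 4
  r_xh[2] = x[0]*h[2] + x[1]*h[3] = -4
  r_xh[3] = x[0]*h[3] = 0
r_xh = [0, -3, -3, 4, -4, 0] (for k = -2, ..., 3)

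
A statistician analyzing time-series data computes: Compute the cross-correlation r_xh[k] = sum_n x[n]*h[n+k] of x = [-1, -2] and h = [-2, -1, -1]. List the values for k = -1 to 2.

Both sequences indexed from 0 and zero outside their support.
Lags with overlap: k = -1 to 2.
  r_xh[-1] = x[1]*h[0] = 4
  r_xh[0] = x[0]*h[0] + x[1]*h[1] = 4
  r_xh[1] = x[0]*h[1] + x[1]*h[2] = 3
  r_xh[2] = x[0]*h[2] = 1
r_xh = [4, 4, 3, 1] (for k = -1, ..., 2)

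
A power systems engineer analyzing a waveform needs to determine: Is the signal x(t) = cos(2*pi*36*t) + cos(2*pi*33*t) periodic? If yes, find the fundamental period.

f1 = 36 Hz, f2 = 33 Hz
Period T1 = 1/36, T2 = 1/33
Ratio T1/T2 = 33/36, which is rational.
The signal is periodic with fundamental period T = 1/GCD(36,33) = 1/3 s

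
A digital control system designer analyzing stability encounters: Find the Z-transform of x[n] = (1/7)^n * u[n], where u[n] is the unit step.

The Z-transform of a^n * u[n] is z/(z-a) for |z| > |a|.
Here a = 1/7, so X(z) = z/(z - (1/7)) = 7z/(7z - 1)
ROC: |z| > 1/7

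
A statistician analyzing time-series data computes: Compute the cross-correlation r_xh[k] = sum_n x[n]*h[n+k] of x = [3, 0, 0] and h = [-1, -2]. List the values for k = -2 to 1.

Both sequences indexed from 0 and zero outside their support.
Lags with overlap: k = -2 to 1.
  r_xh[-2] = x[2]*h[0] = 0
  r_xh[-1] = x[1]*h[0] + x[2]*h[1] = 0
  r_xh[0] = x[0]*h[0] + x[1]*h[1] = -3
  r_xh[1] = x[0]*h[1] = -6
r_xh = [0, 0, -3, -6] (for k = -2, ..., 1)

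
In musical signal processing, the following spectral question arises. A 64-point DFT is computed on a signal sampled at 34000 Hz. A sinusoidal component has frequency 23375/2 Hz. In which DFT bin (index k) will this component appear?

DFT frequency resolution = f_s/N = 34000/64 = 2125/4 Hz
Bin index k = f_signal / resolution = 23375/2 / 2125/4 = 22
The signal frequency 23375/2 Hz falls in DFT bin k = 22.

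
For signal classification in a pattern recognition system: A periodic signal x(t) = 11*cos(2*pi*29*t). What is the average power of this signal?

Average power of A*cos(wt) is A^2/2.
P = 11^2 / 2 = 121/2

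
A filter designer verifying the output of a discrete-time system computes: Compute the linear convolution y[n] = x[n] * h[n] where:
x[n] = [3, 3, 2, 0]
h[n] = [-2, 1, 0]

y[n] = sum_k x[k]*h[n-k]. Output length = len(x) + len(h) - 1 = 4 + 3 - 1 = 6.
y[0] = 3*-2 = -6
y[1] = 3*-2 + 3*1 = -3
y[2] = 2*-2 + 3*1 + 3*0 = -1
y[3] = 0*-2 + 2*1 + 3*0 = 2
y[4] = 0*1 + 2*0 = 0
y[5] = 0*0 = 0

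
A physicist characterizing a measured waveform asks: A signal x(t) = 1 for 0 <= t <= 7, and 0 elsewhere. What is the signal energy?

Energy = integral of |x(t)|^2 dt over the signal duration
= 1^2 * 7 = 1 * 7 = 7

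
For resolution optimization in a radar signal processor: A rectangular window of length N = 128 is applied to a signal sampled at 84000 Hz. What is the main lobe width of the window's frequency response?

For a rectangular window of length N,
the main lobe width in frequency is 2*f_s/N.
= 2*84000/128 = 2625/2 Hz
This determines the minimum frequency separation for resolving two sinusoids.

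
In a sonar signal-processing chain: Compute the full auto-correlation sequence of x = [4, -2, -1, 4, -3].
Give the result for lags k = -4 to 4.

r_xx[k] = sum_m x[m]*x[m+k], indexed from 0, for k = -4 to 4:
  r_xx[-4] = x[4]*x[0] = -12
  r_xx[-3] = x[3]*x[0] + x[4]*x[1] = 22
  r_xx[-2] = x[2]*x[0] + x[3]*x[1] + x[4]*x[2] = -9
  r_xx[-1] = x[1]*x[0] + x[2]*x[1] + x[3]*x[2] + x[4]*x[3] = -22
  r_xx[0] = x[0]*x[0] + x[1]*x[1] + x[2]*x[2] + x[3]*x[3] + x[4]*x[4] = 46
  r_xx[1] = x[0]*x[1] + x[1]*x[2] + x[2]*x[3] + x[3]*x[4] = -22
  r_xx[2] = x[0]*x[2] + x[1]*x[3] + x[2]*x[4] = -9
  r_xx[3] = x[0]*x[3] + x[1]*x[4] = 22
  r_xx[4] = x[0]*x[4] = -12
r_xx = [-12, 22, -9, -22, 46, -22, -9, 22, -12]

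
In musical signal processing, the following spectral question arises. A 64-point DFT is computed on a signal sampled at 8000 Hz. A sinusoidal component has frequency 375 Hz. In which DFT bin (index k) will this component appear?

DFT frequency resolution = f_s/N = 8000/64 = 125 Hz
Bin index k = f_signal / resolution = 375 / 125 = 3
The signal frequency 375 Hz falls in DFT bin k = 3.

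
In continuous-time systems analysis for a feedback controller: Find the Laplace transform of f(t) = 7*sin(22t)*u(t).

Standard pair: sin(wt)*u(t) <-> w/(s^2+w^2)
With w = 22: L{7*sin(22t)*u(t)} = 154/(s^2+484)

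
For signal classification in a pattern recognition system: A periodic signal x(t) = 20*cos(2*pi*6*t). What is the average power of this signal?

Average power of A*cos(wt) is A^2/2.
P = 20^2 / 2 = 400/2 = 200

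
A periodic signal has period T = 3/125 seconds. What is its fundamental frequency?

The fundamental frequency is the reciprocal of the period.
f = 1/T = 1/(3/125) = 125/3 Hz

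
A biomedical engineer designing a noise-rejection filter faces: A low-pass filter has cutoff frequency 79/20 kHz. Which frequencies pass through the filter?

A low-pass filter passes all frequencies below the cutoff frequency 79/20 kHz and attenuates higher frequencies.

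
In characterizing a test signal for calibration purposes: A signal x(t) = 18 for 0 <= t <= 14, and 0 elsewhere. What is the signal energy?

Energy = integral of |x(t)|^2 dt over the signal duration
= 18^2 * 14 = 324 * 14 = 4536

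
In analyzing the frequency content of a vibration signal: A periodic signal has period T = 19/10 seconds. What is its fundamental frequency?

The fundamental frequency is the reciprocal of the period.
f = 1/T = 1/(19/10) = 10/19 Hz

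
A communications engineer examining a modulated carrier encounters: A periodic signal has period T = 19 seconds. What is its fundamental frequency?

The fundamental frequency is the reciprocal of the period.
f = 1/T = 1/(19) = 1/19 Hz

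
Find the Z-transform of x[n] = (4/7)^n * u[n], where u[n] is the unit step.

The Z-transform of a^n * u[n] is z/(z-a) for |z| > |a|.
Here a = 4/7, so X(z) = z/(z - (4/7)) = 7z/(7z - 4)
ROC: |z| > 4/7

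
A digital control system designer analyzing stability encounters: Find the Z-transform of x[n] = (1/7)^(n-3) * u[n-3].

Time-shifting property: if X(z) = Z{x[n]}, then Z{x[n-d]} = z^(-d) * X(z)
X(z) = z/(z - 1/7) for x[n] = (1/7)^n * u[n]
Z{x[n-3]} = z^(-3) * z/(z - 1/7) = z^(-2)/(z - 1/7)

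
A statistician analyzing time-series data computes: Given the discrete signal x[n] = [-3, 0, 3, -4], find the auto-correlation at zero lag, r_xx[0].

The auto-correlation at zero lag r_xx[0] equals the signal energy.
r_xx[0] = sum of x[n]^2 = (-3)^2 + 0^2 + 3^2 + (-4)^2
= 9 + 0 + 9 + 16 = 34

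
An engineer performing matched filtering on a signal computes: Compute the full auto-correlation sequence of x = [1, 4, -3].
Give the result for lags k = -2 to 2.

r_xx[k] = sum_m x[m]*x[m+k], indexed from 0, for k = -2 to 2:
  r_xx[-2] = x[2]*x[0] = -3
  r_xx[-1] = x[1]*x[0] + x[2]*x[1] = -8
  r_xx[0] = x[0]*x[0] + x[1]*x[1] + x[2]*x[2] = 26
  r_xx[1] = x[0]*x[1] + x[1]*x[2] = -8
  r_xx[2] = x[0]*x[2] = -3
r_xx = [-3, -8, 26, -8, -3]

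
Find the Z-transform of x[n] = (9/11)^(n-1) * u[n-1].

Time-shifting property: if X(z) = Z{x[n]}, then Z{x[n-d]} = z^(-d) * X(z)
X(z) = z/(z - 9/11) for x[n] = (9/11)^n * u[n]
Z{x[n-1]} = z^(-1) * z/(z - 9/11) = 1/(z - 9/11)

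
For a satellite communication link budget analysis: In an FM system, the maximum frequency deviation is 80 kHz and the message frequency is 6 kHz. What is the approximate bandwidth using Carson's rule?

Carson's rule: BW = 2*(delta_f + f_m)
= 2*(80 + 6) kHz = 172 kHz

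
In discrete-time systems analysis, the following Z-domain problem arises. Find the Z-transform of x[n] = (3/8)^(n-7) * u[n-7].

Time-shifting property: if X(z) = Z{x[n]}, then Z{x[n-d]} = z^(-d) * X(z)
X(z) = z/(z - 3/8) for x[n] = (3/8)^n * u[n]
Z{x[n-7]} = z^(-7) * z/(z - 3/8) = z^(-6)/(z - 3/8)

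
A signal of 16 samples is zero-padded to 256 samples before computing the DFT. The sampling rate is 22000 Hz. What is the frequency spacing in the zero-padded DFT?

Original DFT: N = 16, resolution = f_s/N = 22000/16 = 1375 Hz
Zero-padded DFT: N = 256, resolution = f_s/N = 22000/256 = 1375/16 Hz
Zero-padding interpolates the spectrum (finer frequency grid)
but does NOT improve the true spectral resolution (ability to resolve close frequencies).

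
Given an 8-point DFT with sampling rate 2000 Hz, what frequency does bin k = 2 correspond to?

The frequency of DFT bin k is: f_k = k * f_s / N
f_2 = 2 * 2000 / 8 = 500 Hz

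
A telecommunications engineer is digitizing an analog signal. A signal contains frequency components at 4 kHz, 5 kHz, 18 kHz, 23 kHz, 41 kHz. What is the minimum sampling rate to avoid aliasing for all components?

The highest frequency component is f_max = 41 kHz.
Nyquist rate = 2 * f_max = 2 * 41 kHz = 82 kHz.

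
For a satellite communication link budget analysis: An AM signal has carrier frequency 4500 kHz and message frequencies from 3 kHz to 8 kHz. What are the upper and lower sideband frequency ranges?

Upper sideband (USB) = fc + [fm_low, fm_high] = 4500 + [3, 8] = [4503, 4508] kHz
Lower sideband (LSB) = fc - [fm_high, fm_low] = 4500 - [8, 3] = [4492, 4497] kHz
Total occupied spectrum: 4492 kHz to 4508 kHz (plus carrier at 4500 kHz)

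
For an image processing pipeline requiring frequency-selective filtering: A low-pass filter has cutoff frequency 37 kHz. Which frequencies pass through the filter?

A low-pass filter passes all frequencies below the cutoff frequency 37 kHz and attenuates higher frequencies.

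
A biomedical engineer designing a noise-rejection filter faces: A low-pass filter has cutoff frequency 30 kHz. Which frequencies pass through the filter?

A low-pass filter passes all frequencies below the cutoff frequency 30 kHz and attenuates higher frequencies.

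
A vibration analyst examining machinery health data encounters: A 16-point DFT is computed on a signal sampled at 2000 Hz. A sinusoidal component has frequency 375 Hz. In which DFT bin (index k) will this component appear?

DFT frequency resolution = f_s/N = 2000/16 = 125 Hz
Bin index k = f_signal / resolution = 375 / 125 = 3
The signal frequency 375 Hz falls in DFT bin k = 3.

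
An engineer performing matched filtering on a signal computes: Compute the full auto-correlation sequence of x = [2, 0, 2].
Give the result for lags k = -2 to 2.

r_xx[k] = sum_m x[m]*x[m+k], indexed from 0, for k = -2 to 2:
  r_xx[-2] = x[2]*x[0] = 4
  r_xx[-1] = x[1]*x[0] + x[2]*x[1] = 0
  r_xx[0] = x[0]*x[0] + x[1]*x[1] + x[2]*x[2] = 8
  r_xx[1] = x[0]*x[1] + x[1]*x[2] = 0
  r_xx[2] = x[0]*x[2] = 4
r_xx = [4, 0, 8, 0, 4]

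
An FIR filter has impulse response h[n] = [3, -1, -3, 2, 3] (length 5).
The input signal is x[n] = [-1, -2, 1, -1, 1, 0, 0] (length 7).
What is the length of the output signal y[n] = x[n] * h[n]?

For linear convolution, the output length is:
len(y) = len(x) + len(h) - 1 = 7 + 5 - 1 = 11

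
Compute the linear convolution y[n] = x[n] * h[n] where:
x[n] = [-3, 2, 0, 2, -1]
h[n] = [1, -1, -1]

y[n] = sum_k x[k]*h[n-k]. Output length = len(x) + len(h) - 1 = 5 + 3 - 1 = 7.
y[0] = -3*1 = -3
y[1] = 2*1 + -3*-1 = 5
y[2] = 0*1 + 2*-1 + -3*-1 = 1
y[3] = 2*1 + 0*-1 + 2*-1 = 0
y[4] = -1*1 + 2*-1 + 0*-1 = -3
y[5] = -1*-1 + 2*-1 = -1
y[6] = -1*-1 = 1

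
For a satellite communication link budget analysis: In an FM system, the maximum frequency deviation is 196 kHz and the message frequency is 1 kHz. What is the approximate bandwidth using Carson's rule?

Carson's rule: BW = 2*(delta_f + f_m)
= 2*(196 + 1) kHz = 394 kHz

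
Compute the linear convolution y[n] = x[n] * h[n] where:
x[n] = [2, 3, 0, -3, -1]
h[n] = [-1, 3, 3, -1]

y[n] = sum_k x[k]*h[n-k]. Output length = len(x) + len(h) - 1 = 5 + 4 - 1 = 8.
y[0] = 2*-1 = -2
y[1] = 3*-1 + 2*3 = 3
y[2] = 0*-1 + 3*3 + 2*3 = 15
y[3] = -3*-1 + 0*3 + 3*3 + 2*-1 = 10
y[4] = -1*-1 + -3*3 + 0*3 + 3*-1 = -11
y[5] = -1*3 + -3*3 + 0*-1 = -12
y[6] = -1*3 + -3*-1 = 0
y[7] = -1*-1 = 1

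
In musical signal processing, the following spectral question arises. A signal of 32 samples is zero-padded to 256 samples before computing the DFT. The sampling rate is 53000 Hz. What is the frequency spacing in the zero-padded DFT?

Original DFT: N = 32, resolution = f_s/N = 53000/32 = 6625/4 Hz
Zero-padded DFT: N = 256, resolution = f_s/N = 53000/256 = 6625/32 Hz
Zero-padding interpolates the spectrum (finer frequency grid)
but does NOT improve the true spectral resolution (ability to resolve close frequencies).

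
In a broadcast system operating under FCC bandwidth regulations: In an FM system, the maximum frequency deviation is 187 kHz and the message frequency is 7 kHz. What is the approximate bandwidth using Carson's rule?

Carson's rule: BW = 2*(delta_f + f_m)
= 2*(187 + 7) kHz = 388 kHz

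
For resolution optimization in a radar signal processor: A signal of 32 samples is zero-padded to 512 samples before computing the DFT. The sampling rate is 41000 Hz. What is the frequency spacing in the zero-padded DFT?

Original DFT: N = 32, resolution = f_s/N = 41000/32 = 5125/4 Hz
Zero-padded DFT: N = 512, resolution = f_s/N = 41000/512 = 5125/64 Hz
Zero-padding interpolates the spectrum (finer frequency grid)
but does NOT improve the true spectral resolution (ability to resolve close frequencies).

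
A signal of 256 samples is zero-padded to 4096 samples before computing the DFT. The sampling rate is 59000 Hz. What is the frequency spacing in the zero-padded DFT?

Original DFT: N = 256, resolution = f_s/N = 59000/256 = 7375/32 Hz
Zero-padded DFT: N = 4096, resolution = f_s/N = 59000/4096 = 7375/512 Hz
Zero-padding interpolates the spectrum (finer frequency grid)
but does NOT improve the true spectral resolution (ability to resolve close frequencies).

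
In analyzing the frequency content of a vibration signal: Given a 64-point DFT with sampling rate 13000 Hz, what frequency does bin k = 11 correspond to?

The frequency of DFT bin k is: f_k = k * f_s / N
f_11 = 11 * 13000 / 64 = 17875/8 Hz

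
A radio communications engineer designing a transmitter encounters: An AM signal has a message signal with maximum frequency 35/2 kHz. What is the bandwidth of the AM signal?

In AM (double-sideband), the bandwidth is twice the message frequency.
BW = 2 * f_m = 2 * 35/2 kHz = 35 kHz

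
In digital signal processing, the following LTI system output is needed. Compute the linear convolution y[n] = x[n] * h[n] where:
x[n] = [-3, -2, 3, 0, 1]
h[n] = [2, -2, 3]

y[n] = sum_k x[k]*h[n-k]. Output length = len(x) + len(h) - 1 = 5 + 3 - 1 = 7.
y[0] = -3*2 = -6
y[1] = -2*2 + -3*-2 = 2
y[2] = 3*2 + -2*-2 + -3*3 = 1
y[3] = 0*2 + 3*-2 + -2*3 = -12
y[4] = 1*2 + 0*-2 + 3*3 = 11
y[5] = 1*-2 + 0*3 = -2
y[6] = 1*3 = 3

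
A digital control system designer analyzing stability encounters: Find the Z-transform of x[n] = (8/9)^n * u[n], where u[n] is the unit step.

The Z-transform of a^n * u[n] is z/(z-a) for |z| > |a|.
Here a = 8/9, so X(z) = z/(z - (8/9)) = 9z/(9z - 8)
ROC: |z| > 8/9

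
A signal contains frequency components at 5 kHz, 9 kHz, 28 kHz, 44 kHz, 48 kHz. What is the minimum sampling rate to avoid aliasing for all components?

The highest frequency component is f_max = 48 kHz.
Nyquist rate = 2 * f_max = 2 * 48 kHz = 96 kHz.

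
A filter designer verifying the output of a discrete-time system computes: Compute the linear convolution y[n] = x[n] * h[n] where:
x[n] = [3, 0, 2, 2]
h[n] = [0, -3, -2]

y[n] = sum_k x[k]*h[n-k]. Output length = len(x) + len(h) - 1 = 4 + 3 - 1 = 6.
y[0] = 3*0 = 0
y[1] = 0*0 + 3*-3 = -9
y[2] = 2*0 + 0*-3 + 3*-2 = -6
y[3] = 2*0 + 2*-3 + 0*-2 = -6
y[4] = 2*-3 + 2*-2 = -10
y[5] = 2*-2 = -4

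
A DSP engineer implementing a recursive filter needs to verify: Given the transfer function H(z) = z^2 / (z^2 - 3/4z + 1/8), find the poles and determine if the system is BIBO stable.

Poles are roots of the denominator: z^2 - 3/4z + 1/8 = 0.
Quadratic formula: z = [-(-3/4) +/- sqrt((-3/4)^2 - 4*(1/8))] / 2
Discriminant = 9/16 - 1/2 = 1/16; sqrt = 1/4.
z = (3/4 +/- 1/4) / 2 => z = 1/2 or z = 1/4.
|p1| = 1/4, |p2| = 1/2.
For BIBO stability, all poles must lie inside the unit circle (|p| < 1).
System is STABLE since both |p| < 1.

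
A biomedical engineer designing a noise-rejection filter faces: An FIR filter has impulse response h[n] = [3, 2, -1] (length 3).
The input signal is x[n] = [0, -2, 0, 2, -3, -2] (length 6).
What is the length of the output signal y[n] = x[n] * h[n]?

For linear convolution, the output length is:
len(y) = len(x) + len(h) - 1 = 6 + 3 - 1 = 8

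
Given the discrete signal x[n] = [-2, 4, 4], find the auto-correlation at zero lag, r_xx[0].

The auto-correlation at zero lag r_xx[0] equals the signal energy.
r_xx[0] = sum of x[n]^2 = (-2)^2 + 4^2 + 4^2
= 4 + 16 + 16 = 36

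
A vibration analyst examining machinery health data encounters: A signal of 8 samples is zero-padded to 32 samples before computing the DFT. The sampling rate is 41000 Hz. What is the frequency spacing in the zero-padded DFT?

Original DFT: N = 8, resolution = f_s/N = 41000/8 = 5125 Hz
Zero-padded DFT: N = 32, resolution = f_s/N = 41000/32 = 5125/4 Hz
Zero-padding interpolates the spectrum (finer frequency grid)
but does NOT improve the true spectral resolution (ability to resolve close frequencies).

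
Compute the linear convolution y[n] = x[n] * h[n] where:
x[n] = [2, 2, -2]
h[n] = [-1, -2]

y[n] = sum_k x[k]*h[n-k]. Output length = len(x) + len(h) - 1 = 3 + 2 - 1 = 4.
y[0] = 2*-1 = -2
y[1] = 2*-1 + 2*-2 = -6
y[2] = -2*-1 + 2*-2 = -2
y[3] = -2*-2 = 4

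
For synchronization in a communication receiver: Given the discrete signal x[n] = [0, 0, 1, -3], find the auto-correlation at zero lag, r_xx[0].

The auto-correlation at zero lag r_xx[0] equals the signal energy.
r_xx[0] = sum of x[n]^2 = 0^2 + 0^2 + 1^2 + (-3)^2
= 0 + 0 + 1 + 9 = 10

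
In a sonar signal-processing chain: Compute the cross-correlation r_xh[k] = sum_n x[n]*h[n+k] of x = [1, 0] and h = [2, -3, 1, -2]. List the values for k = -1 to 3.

Both sequences indexed from 0 and zero outside their support.
Lags with overlap: k = -1 to 3.
  r_xh[-1] = x[1]*h[0] = 0
  r_xh[0] = x[0]*h[0] + x[1]*h[1] = 2
  r_xh[1] = x[0]*h[1] + x[1]*h[2] = -3
  r_xh[2] = x[0]*h[2] + x[1]*h[3] = 1
  r_xh[3] = x[0]*h[3] = -2
r_xh = [0, 2, -3, 1, -2] (for k = -1, ..., 3)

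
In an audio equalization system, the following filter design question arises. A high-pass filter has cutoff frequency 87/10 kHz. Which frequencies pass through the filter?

A high-pass filter passes all frequencies above the cutoff frequency 87/10 kHz and attenuates lower frequencies.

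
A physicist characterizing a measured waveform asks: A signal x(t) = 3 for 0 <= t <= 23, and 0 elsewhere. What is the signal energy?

Energy = integral of |x(t)|^2 dt over the signal duration
= 3^2 * 23 = 9 * 23 = 207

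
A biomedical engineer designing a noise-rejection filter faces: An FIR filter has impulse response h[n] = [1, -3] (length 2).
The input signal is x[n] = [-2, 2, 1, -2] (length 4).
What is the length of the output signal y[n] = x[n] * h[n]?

For linear convolution, the output length is:
len(y) = len(x) + len(h) - 1 = 4 + 2 - 1 = 5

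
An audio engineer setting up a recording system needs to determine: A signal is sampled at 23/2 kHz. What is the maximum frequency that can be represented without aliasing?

The maximum frequency that can be represented without aliasing
is the Nyquist frequency: f_max = f_s / 2 = 23/2 kHz / 2 = 23/4 kHz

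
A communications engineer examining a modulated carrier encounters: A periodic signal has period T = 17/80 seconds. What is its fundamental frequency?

The fundamental frequency is the reciprocal of the period.
f = 1/T = 1/(17/80) = 80/17 Hz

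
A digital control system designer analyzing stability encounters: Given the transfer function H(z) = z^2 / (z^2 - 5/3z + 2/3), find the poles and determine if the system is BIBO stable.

Poles are roots of the denominator: z^2 - 5/3z + 2/3 = 0.
Quadratic formula: z = [-(-5/3) +/- sqrt((-5/3)^2 - 4*(2/3))] / 2
Discriminant = 25/9 - 8/3 = 1/9; sqrt = 1/3.
z = (5/3 +/- 1/3) / 2 => z = 1 or z = 2/3.
|p1| = 1, |p2| = 2/3.
For BIBO stability, all poles must lie inside the unit circle (|p| < 1).
System is UNSTABLE since at least one |p| >= 1.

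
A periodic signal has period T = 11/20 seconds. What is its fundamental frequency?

The fundamental frequency is the reciprocal of the period.
f = 1/T = 1/(11/20) = 20/11 Hz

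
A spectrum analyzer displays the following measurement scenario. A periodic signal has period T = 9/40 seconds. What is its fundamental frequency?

The fundamental frequency is the reciprocal of the period.
f = 1/T = 1/(9/40) = 40/9 Hz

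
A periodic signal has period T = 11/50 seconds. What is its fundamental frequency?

The fundamental frequency is the reciprocal of the period.
f = 1/T = 1/(11/50) = 50/11 Hz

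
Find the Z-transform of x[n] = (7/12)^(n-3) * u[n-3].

Time-shifting property: if X(z) = Z{x[n]}, then Z{x[n-d]} = z^(-d) * X(z)
X(z) = z/(z - 7/12) for x[n] = (7/12)^n * u[n]
Z{x[n-3]} = z^(-3) * z/(z - 7/12) = z^(-2)/(z - 7/12)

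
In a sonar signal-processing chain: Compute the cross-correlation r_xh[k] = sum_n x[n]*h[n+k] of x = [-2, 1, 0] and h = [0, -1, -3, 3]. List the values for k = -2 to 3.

Both sequences indexed from 0 and zero outside their support.
Lags with overlap: k = -2 to 3.
  r_xh[-2] = x[2]*h[0] = 0
  r_xh[-1] = x[1]*h[0] + x[2]*h[1] = 0
  r_xh[0] = x[0]*h[0] + x[1]*h[1] + x[2]*h[2] = -1
  r_xh[1] = x[0]*h[1] + x[1]*h[2] + x[2]*h[3] = -1
  r_xh[2] = x[0]*h[2] + x[1]*h[3] = 9
  r_xh[3] = x[0]*h[3] = -6
r_xh = [0, 0, -1, -1, 9, -6] (for k = -2, ..., 3)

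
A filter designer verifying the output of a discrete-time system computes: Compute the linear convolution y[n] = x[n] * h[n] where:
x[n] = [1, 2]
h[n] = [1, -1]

y[n] = sum_k x[k]*h[n-k]. Output length = len(x) + len(h) - 1 = 2 + 2 - 1 = 3.
y[0] = 1*1 = 1
y[1] = 2*1 + 1*-1 = 1
y[2] = 2*-1 = -2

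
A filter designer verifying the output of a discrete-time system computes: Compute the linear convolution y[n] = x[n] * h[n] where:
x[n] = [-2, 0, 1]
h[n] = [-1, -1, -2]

y[n] = sum_k x[k]*h[n-k]. Output length = len(x) + len(h) - 1 = 3 + 3 - 1 = 5.
y[0] = -2*-1 = 2
y[1] = 0*-1 + -2*-1 = 2
y[2] = 1*-1 + 0*-1 + -2*-2 = 3
y[3] = 1*-1 + 0*-2 = -1
y[4] = 1*-2 = -2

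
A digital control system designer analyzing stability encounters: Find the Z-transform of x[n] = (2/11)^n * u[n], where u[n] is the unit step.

The Z-transform of a^n * u[n] is z/(z-a) for |z| > |a|.
Here a = 2/11, so X(z) = z/(z - (2/11)) = 11z/(11z - 2)
ROC: |z| > 2/11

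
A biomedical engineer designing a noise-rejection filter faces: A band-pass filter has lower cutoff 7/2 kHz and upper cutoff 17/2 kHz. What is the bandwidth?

Bandwidth = f_high - f_low
= 17/2 kHz - 7/2 kHz = 5 kHz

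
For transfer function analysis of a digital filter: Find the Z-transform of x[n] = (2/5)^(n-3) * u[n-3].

Time-shifting property: if X(z) = Z{x[n]}, then Z{x[n-d]} = z^(-d) * X(z)
X(z) = z/(z - 2/5) for x[n] = (2/5)^n * u[n]
Z{x[n-3]} = z^(-3) * z/(z - 2/5) = z^(-2)/(z - 2/5)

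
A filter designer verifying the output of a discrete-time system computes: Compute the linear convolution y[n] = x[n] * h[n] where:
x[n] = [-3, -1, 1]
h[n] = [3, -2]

y[n] = sum_k x[k]*h[n-k]. Output length = len(x) + len(h) - 1 = 3 + 2 - 1 = 4.
y[0] = -3*3 = -9
y[1] = -1*3 + -3*-2 = 3
y[2] = 1*3 + -1*-2 = 5
y[3] = 1*-2 = -2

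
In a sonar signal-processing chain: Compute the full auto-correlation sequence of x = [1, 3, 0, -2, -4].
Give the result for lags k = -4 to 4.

r_xx[k] = sum_m x[m]*x[m+k], indexed from 0, for k = -4 to 4:
  r_xx[-4] = x[4]*x[0] = -4
  r_xx[-3] = x[3]*x[0] + x[4]*x[1] = -14
  r_xx[-2] = x[2]*x[0] + x[3]*x[1] + x[4]*x[2] = -6
  r_xx[-1] = x[1]*x[0] + x[2]*x[1] + x[3]*x[2] + x[4]*x[3] = 11
  r_xx[0] = x[0]*x[0] + x[1]*x[1] + x[2]*x[2] + x[3]*x[3] + x[4]*x[4] = 30
  r_xx[1] = x[0]*x[1] + x[1]*x[2] + x[2]*x[3] + x[3]*x[4] = 11
  r_xx[2] = x[0]*x[2] + x[1]*x[3] + x[2]*x[4] = -6
  r_xx[3] = x[0]*x[3] + x[1]*x[4] = -14
  r_xx[4] = x[0]*x[4] = -4
r_xx = [-4, -14, -6, 11, 30, 11, -6, -14, -4]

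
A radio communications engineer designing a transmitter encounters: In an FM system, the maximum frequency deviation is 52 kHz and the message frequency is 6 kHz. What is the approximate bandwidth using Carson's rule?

Carson's rule: BW = 2*(delta_f + f_m)
= 2*(52 + 6) kHz = 116 kHz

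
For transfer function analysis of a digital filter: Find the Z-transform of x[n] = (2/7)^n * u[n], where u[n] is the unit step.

The Z-transform of a^n * u[n] is z/(z-a) for |z| > |a|.
Here a = 2/7, so X(z) = z/(z - (2/7)) = 7z/(7z - 2)
ROC: |z| > 2/7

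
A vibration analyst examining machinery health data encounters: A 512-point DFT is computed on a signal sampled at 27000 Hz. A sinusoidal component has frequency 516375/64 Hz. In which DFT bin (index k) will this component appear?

DFT frequency resolution = f_s/N = 27000/512 = 3375/64 Hz
Bin index k = f_signal / resolution = 516375/64 / 3375/64 = 153
The signal frequency 516375/64 Hz falls in DFT bin k = 153.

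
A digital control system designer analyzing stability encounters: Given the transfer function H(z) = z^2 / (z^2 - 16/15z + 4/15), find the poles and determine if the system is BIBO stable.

Poles are roots of the denominator: z^2 - 16/15z + 4/15 = 0.
Quadratic formula: z = [-(-16/15) +/- sqrt((-16/15)^2 - 4*(4/15))] / 2
Discriminant = 256/225 - 16/15 = 16/225; sqrt = 4/15.
z = (16/15 +/- 4/15) / 2 => z = 2/3 or z = 2/5.
|p1| = 2/3, |p2| = 2/5.
For BIBO stability, all poles must lie inside the unit circle (|p| < 1).
System is STABLE since both |p| < 1.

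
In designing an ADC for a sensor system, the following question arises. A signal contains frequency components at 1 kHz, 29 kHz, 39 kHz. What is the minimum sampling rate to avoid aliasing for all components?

The highest frequency component is f_max = 39 kHz.
Nyquist rate = 2 * f_max = 2 * 39 kHz = 78 kHz.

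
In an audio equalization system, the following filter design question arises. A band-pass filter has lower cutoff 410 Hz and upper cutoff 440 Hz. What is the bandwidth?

Bandwidth = f_high - f_low
= 440 Hz - 410 Hz = 30 Hz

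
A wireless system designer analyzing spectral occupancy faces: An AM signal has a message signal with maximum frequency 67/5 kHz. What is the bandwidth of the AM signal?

In AM (double-sideband), the bandwidth is twice the message frequency.
BW = 2 * f_m = 2 * 67/5 kHz = 134/5 kHz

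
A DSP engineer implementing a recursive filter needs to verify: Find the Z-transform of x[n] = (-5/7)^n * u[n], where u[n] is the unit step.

The Z-transform of a^n * u[n] is z/(z-a) for |z| > |a|.
Here a = -5/7, so X(z) = z/(z - (-5/7)) = 7z/(7z + 5)
ROC: |z| > 5/7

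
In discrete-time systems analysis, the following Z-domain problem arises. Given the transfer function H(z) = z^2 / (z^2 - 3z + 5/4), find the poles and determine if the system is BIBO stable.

Poles are roots of the denominator: z^2 - 3z + 5/4 = 0.
Quadratic formula: z = [-(-3) +/- sqrt((-3)^2 - 4*(5/4))] / 2
Discriminant = 9 - 5 = 4; sqrt = 2.
z = (3 +/- 2) / 2 => z = 5/2 or z = 1/2.
|p1| = 5/2, |p2| = 1/2.
For BIBO stability, all poles must lie inside the unit circle (|p| < 1).
System is UNSTABLE since at least one |p| >= 1.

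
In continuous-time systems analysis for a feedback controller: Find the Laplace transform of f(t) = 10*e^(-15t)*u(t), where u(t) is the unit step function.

Standard Laplace transform pair:
e^(-at)*u(t) <-> 1/(s+a)
With a = 15: L{10*e^(-15t)*u(t)} = 10/(s+15), ROC: Re(s) > -15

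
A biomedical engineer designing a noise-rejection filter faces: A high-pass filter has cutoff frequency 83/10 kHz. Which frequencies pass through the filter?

A high-pass filter passes all frequencies above the cutoff frequency 83/10 kHz and attenuates lower frequencies.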